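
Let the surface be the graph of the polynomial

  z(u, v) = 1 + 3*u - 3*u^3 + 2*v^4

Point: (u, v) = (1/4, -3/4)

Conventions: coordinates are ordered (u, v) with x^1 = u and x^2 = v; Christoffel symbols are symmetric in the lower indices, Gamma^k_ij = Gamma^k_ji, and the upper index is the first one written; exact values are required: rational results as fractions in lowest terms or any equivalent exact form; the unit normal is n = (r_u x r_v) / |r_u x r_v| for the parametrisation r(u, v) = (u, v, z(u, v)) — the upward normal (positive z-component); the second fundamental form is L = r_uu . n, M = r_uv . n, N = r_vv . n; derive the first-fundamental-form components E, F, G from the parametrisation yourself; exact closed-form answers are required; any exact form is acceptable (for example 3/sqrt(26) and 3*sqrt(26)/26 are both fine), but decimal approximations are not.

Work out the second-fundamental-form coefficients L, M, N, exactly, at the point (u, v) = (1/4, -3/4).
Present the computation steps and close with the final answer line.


z_u = 39/16, z_v = -27/8, z_uu = -9/2, z_uv = 0, z_vv = 27/2
E = 1777/256, F = -1053/128, G = 793/64; answer radicand W^2 = 4693/256
unnormalised second-form numerators: l = -9/2, m = 0, n = 27/2; L = l/sqrt(4693/256), and similarly M = m/sqrt(W^2), N = n/sqrt(W^2)

Answer: L = -72*sqrt(13)/247, M = 0, N = 216*sqrt(13)/247


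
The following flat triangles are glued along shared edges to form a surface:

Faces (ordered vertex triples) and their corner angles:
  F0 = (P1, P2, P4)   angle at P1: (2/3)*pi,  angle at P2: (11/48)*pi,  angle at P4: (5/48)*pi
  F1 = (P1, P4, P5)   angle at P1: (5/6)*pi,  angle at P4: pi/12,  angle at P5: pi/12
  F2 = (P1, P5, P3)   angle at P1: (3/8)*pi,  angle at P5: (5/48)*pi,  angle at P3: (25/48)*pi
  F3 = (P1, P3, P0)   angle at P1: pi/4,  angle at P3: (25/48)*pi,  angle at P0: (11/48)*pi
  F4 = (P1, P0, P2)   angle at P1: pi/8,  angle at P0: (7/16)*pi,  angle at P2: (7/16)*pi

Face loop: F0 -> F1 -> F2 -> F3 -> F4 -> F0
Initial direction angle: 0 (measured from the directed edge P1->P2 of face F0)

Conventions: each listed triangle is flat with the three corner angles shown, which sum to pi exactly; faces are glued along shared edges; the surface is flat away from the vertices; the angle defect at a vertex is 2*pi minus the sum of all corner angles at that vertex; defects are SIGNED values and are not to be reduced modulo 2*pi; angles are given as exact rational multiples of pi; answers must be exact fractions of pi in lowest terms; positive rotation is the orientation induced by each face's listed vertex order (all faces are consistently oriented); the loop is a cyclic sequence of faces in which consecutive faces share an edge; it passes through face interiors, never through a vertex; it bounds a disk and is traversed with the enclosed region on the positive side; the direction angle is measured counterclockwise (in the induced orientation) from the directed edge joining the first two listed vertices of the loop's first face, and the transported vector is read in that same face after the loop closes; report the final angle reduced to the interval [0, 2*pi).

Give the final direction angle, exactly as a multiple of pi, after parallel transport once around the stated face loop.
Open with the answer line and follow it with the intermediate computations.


Answer: final direction angle = (7/4)*pi

enclosed vertex P1: corner angles sum to (9/4)*pi, defect = 2*pi - (9/4)*pi = -pi/4
adding the enclosed defects to the starting angle (mod 2*pi, induced orientation) gives the holonomy
final angle = 0 - pi/4 = (7/4)*pi (mod 2*pi)


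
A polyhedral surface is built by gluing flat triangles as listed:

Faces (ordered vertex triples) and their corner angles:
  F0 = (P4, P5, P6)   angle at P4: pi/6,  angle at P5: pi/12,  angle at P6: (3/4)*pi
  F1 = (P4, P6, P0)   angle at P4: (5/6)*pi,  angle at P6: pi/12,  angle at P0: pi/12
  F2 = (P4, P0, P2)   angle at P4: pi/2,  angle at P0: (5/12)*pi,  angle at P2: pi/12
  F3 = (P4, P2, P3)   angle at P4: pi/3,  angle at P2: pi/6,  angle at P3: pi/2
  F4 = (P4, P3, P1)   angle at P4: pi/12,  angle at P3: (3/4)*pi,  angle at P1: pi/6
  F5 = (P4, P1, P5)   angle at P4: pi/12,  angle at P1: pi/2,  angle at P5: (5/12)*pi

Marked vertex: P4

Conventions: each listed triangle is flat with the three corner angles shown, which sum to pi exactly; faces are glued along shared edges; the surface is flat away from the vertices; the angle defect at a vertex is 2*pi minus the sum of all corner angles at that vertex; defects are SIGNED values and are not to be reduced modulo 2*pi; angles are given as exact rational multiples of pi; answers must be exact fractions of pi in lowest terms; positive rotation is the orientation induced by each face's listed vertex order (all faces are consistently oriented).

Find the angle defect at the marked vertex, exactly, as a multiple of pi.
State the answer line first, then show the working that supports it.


Answer: defect(P4) = 0

Sum of corner angles at P4: 2*pi
defect = 2*pi - 2*pi


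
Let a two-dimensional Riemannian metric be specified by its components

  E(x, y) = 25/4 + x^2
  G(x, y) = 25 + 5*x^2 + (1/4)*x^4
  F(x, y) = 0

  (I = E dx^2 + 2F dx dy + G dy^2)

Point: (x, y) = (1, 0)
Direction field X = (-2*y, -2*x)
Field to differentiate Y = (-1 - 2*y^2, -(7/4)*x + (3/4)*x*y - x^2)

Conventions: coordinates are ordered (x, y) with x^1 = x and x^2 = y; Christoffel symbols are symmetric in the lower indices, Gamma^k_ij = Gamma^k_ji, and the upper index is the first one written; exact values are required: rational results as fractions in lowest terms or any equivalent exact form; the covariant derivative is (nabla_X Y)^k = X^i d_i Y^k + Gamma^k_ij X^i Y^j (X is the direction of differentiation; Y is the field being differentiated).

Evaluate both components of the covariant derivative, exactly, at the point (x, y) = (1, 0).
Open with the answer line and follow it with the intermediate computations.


Answer: (nabla_X Y)^x = -121/29, (nabla_X Y)^y = -25/22

E = 29/4, F = 0, G = 121/4 at the point
E_x = 2, E_y = 0, F_x = 0, F_y = 0, G_x = 11, G_y = 0
EG - F^2 = 3509/16;  g^inv = (16/3509) * [[121/4, 0], [0, 29/4]]
first-kind symbols [ij,l] = (1/2)(d_i g_jl + d_j g_il - d_l g_ij): [xx,x] = E_x/2 = 1, [xx,y] = F_x - E_y/2 = 0, [xy,x] = E_y/2 = 0, [xy,y] = G_x/2 = 11/2, [yy,x] = F_y - G_x/2 = -11/2, [yy,y] = G_y/2 = 0
Gamma^x_ij = (G*[ij,x] - F*[ij,y])/(EG - F^2), Gamma^y_ij = (E*[ij,y] - F*[ij,x])/(EG - F^2)
Gamma_xxx = 4/29, Gamma_xxy = 0, Gamma_xyy = -22/29, Gamma_yxx = 0, Gamma_yxy = 2/11, Gamma_yyy = 0
X = (0, -2), Y = (-1, -11/4) at the point


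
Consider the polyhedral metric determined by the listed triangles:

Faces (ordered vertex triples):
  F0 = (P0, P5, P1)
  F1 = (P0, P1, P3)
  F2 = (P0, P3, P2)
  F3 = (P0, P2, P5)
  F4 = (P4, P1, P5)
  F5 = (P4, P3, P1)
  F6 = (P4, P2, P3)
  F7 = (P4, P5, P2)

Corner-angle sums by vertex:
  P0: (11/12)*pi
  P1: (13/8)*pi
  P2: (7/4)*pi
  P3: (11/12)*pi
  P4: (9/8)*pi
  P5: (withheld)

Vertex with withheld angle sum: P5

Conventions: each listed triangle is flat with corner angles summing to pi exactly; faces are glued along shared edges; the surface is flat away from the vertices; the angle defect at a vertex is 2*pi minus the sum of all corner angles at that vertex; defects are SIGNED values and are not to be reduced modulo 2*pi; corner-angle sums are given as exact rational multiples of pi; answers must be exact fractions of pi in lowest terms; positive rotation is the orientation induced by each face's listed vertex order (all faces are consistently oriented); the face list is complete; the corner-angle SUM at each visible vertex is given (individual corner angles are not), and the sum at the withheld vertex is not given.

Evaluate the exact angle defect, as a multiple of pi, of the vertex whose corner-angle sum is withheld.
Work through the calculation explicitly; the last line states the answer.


V = 6, E = 12, F = 8; chi = V - E + F = 2
Gauss-Bonnet: total defect = 2*pi*chi = 4*pi; visible defects sum to (11/3)*pi

Answer: defect(P5) = pi/3


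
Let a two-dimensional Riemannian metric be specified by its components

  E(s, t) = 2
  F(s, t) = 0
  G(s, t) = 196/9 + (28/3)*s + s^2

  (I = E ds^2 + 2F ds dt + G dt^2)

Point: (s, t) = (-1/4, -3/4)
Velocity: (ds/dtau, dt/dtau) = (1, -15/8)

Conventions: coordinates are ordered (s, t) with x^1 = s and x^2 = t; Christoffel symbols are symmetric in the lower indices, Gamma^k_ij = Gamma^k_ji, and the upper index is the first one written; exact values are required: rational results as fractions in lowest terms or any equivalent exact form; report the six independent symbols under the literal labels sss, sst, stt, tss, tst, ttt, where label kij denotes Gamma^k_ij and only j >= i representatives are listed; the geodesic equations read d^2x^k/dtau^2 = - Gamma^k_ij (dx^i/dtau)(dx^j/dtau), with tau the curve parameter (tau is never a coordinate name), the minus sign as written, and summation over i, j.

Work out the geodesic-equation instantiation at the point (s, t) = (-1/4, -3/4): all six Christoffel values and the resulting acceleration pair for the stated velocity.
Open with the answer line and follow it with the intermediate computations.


Answer: Gamma_sss = 0, Gamma_sst = 0, Gamma_stt = -53/24, Gamma_tss = 0, Gamma_tst = 12/53, Gamma_ttt = 0; accelerations (d^2s/dtau^2, d^2t/dtau^2) = (3975/512, 45/53)

E = 2, F = 0, G = 2809/144 at the point
E_s = 0, E_t = 0, F_s = 0, F_t = 0, G_s = 53/6, G_t = 0
EG - F^2 = 2809/72;  g^inv = (72/2809) * [[2809/144, 0], [0, 2]]
first-kind symbols [ij,l] = (1/2)(d_i g_jl + d_j g_il - d_l g_ij): [ss,s] = E_s/2 = 0, [ss,t] = F_s - E_t/2 = 0, [st,s] = E_t/2 = 0, [st,t] = G_s/2 = 53/12, [tt,s] = F_t - G_s/2 = -53/12, [tt,t] = G_t/2 = 0
Gamma^s_ij = (G*[ij,s] - F*[ij,t])/(EG - F^2), Gamma^t_ij = (E*[ij,t] - F*[ij,s])/(EG - F^2)
Gamma_sss = 0, Gamma_sst = 0, Gamma_stt = -53/24, Gamma_tss = 0, Gamma_tst = 12/53, Gamma_ttt = 0
d^2s/dtau^2 = -(Gamma_sss*(1)^2 + 2*Gamma_sst*(1)*(-15/8) + Gamma_stt*(-15/8)^2) = 3975/512
d^2t/dtau^2 = -(Gamma_tss*(1)^2 + 2*Gamma_tst*(1)*(-15/8) + Gamma_ttt*(-15/8)^2) = 45/53


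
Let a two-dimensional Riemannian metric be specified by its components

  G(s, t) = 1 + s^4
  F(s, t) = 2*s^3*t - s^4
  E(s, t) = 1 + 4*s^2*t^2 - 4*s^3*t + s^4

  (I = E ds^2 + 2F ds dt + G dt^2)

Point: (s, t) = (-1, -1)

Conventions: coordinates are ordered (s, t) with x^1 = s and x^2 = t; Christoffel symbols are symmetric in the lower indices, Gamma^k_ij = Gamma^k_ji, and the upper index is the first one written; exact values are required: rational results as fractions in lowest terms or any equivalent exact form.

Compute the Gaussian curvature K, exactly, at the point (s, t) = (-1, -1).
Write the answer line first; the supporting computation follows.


Answer: K = -4/9

E = 2, F = 1, G = 2, EG - F^2 = 3 at the point
E_s = 0, E_t = -4, F_s = -2, F_t = -2, G_s = -4, G_t = 0
E_tt = 8, F_st = 6, G_ss = 12
Evaluate Brioschi's two determinant matrices M1, M2 and divide by (EG - F^2)^2.
M1 = [[-E_tt/2 + F_st - G_ss/2, E_s/2, F_s - E_t/2], [F_t - G_s/2, E, F], [G_t/2, F, G]] = [[-4, 0, 0], [0, 2, 1], [0, 1, 2]]; det M1 = -12
M2 = [[0, E_t/2, G_s/2], [E_t/2, E, F], [G_s/2, F, G]] = [[0, -2, -2], [-2, 2, 1], [-2, 1, 2]]; det M2 = -8
det M1 - det M2 = -4; K = -4 / (3)^2 = -4/9


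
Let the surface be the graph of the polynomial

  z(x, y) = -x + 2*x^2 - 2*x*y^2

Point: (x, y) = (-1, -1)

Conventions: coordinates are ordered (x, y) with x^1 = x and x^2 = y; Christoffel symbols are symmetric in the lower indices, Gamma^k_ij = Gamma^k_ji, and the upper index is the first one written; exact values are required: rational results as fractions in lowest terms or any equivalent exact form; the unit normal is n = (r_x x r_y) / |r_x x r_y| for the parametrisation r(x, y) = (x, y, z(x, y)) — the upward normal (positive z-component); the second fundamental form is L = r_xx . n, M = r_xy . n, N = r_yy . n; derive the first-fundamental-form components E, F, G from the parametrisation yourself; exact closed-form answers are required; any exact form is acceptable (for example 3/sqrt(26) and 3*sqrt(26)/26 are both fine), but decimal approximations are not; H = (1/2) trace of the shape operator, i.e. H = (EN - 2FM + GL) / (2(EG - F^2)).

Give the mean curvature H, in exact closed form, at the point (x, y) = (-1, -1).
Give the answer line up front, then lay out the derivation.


Answer: H = sqrt(66)/198

z_x = -7, z_y = -4, z_xx = 4, z_xy = 4, z_yy = 4
E = 50, F = 28, G = 17; answer radicand W^2 = 66
unnormalised second-form numerators: l = 4, m = 4, n = 4; L = l/sqrt(66), and similarly M = m/sqrt(W^2), N = n/sqrt(W^2)
H = (E*n - 2*F*m + G*l) / (2*(EG - F^2)*sqrt(W^2)); E*n - 2*F*m + G*l = 44, EG - F^2 = 66, so H = (1/3)/sqrt(66)


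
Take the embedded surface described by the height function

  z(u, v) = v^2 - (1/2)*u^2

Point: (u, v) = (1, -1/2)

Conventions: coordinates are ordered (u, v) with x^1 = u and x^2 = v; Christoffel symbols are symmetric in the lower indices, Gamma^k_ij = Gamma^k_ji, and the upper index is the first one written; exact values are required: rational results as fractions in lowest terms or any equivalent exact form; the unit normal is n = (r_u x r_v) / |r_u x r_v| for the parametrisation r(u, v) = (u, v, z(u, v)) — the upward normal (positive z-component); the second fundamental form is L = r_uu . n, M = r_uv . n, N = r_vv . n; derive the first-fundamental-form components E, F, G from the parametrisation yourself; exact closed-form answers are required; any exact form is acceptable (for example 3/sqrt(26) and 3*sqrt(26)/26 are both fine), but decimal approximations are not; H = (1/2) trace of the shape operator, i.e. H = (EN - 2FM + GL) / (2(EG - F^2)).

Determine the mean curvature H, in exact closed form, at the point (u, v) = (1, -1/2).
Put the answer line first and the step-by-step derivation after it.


Answer: H = sqrt(3)/9

z_u = -1, z_v = -1, z_uu = -1, z_uv = 0, z_vv = 2
E = 2, F = 1, G = 2; answer radicand W^2 = 3
unnormalised second-form numerators: l = -1, m = 0, n = 2; L = l/sqrt(3), and similarly M = m/sqrt(W^2), N = n/sqrt(W^2)
H = (E*n - 2*F*m + G*l) / (2*(EG - F^2)*sqrt(W^2)); E*n - 2*F*m + G*l = 2, EG - F^2 = 3, so H = (1/3)/sqrt(3)


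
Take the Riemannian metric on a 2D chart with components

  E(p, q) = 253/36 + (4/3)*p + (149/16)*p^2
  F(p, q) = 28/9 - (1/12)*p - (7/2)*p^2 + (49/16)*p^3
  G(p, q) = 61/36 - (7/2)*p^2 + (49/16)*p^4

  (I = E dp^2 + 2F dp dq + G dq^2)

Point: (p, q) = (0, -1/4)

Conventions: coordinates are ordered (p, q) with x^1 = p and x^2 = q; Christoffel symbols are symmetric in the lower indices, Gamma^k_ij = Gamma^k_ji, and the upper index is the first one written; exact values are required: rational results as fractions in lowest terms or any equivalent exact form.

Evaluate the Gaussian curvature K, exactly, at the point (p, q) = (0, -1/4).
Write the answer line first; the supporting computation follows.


Answer: K = 168/107

E = 253/36, F = 28/9, G = 61/36, EG - F^2 = 107/48 at the point
E_p = 4/3, E_q = 0, F_p = -1/12, F_q = 0, G_p = 0, G_q = 0
E_qq = 0, F_pq = 0, G_pp = -7
K follows from Brioschi's formula, (det M1 - det M2)/(EG - F^2)^2.
M1 = [[-E_qq/2 + F_pq - G_pp/2, E_p/2, F_p - E_q/2], [F_q - G_p/2, E, F], [G_q/2, F, G]] = [[7/2, 2/3, -1/12], [0, 253/36, 28/9], [0, 28/9, 61/36]]; det M1 = 749/96
M2 = [[0, E_q/2, G_p/2], [E_q/2, E, F], [G_p/2, F, G]] = [[0, 0, 0], [0, 253/36, 28/9], [0, 28/9, 61/36]]; det M2 = 0
det M1 - det M2 = 749/96; K = 749/96 / (107/48)^2 = 168/107


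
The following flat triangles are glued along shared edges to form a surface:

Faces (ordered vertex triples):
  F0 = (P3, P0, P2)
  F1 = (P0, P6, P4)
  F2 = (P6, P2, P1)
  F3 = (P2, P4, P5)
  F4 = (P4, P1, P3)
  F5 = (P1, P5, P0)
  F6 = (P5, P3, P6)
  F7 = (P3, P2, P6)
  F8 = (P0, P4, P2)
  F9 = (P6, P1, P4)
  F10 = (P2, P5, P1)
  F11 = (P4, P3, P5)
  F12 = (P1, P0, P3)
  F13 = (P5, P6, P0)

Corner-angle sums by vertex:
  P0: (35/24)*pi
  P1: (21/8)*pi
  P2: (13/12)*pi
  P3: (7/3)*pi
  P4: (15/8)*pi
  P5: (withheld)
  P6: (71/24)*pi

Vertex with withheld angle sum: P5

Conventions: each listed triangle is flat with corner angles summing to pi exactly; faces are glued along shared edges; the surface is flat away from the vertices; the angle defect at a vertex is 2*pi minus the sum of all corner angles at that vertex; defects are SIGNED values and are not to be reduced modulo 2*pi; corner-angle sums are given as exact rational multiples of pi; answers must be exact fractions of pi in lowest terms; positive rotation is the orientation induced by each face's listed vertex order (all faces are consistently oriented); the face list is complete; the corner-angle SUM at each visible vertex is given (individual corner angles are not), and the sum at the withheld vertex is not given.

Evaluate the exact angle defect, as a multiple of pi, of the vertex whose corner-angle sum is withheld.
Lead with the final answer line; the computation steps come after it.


Answer: defect(P5) = pi/3

V = 7, E = 21, F = 14; chi = V - E + F = 0
Gauss-Bonnet: total defect = 2*pi*chi = 0; visible defects sum to -pi/3


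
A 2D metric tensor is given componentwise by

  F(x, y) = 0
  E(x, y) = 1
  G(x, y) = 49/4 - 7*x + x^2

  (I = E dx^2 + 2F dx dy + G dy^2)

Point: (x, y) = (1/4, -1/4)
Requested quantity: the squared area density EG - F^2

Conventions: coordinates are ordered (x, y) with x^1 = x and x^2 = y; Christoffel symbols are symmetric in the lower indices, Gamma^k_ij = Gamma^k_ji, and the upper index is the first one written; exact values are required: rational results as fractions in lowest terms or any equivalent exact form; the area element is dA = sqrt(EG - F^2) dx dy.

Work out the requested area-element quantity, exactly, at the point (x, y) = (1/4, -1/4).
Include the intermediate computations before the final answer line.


E = 1, F = 0, G = 169/16; EG - F^2 = 169/16

Answer: EG - F^2 = 169/16


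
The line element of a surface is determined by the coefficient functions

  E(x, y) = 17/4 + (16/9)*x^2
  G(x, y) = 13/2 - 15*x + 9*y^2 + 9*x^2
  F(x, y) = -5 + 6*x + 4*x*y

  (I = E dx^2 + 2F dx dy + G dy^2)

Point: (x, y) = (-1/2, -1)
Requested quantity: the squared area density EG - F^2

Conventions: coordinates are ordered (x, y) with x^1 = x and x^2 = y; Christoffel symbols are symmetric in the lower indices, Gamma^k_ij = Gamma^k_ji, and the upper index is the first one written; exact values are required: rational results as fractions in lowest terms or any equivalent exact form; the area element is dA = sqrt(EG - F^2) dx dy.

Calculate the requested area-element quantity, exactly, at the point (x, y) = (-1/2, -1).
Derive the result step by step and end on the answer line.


E = 169/36, F = -6, G = 101/4; EG - F^2 = 11885/144

Answer: EG - F^2 = 11885/144


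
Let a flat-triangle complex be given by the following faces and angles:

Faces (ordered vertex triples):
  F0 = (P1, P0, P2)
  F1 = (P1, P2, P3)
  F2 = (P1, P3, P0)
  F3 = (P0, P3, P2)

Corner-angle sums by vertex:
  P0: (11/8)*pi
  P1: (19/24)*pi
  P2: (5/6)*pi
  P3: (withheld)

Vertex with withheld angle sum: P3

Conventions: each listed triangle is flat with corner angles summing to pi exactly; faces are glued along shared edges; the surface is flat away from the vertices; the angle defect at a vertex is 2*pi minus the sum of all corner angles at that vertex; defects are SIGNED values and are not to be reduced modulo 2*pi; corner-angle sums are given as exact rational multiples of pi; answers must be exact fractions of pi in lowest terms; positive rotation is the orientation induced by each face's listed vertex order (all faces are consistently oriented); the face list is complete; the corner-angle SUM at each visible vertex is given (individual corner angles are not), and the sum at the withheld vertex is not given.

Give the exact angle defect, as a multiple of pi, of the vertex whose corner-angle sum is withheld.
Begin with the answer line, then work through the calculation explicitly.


Answer: defect(P3) = pi

V = 4, E = 6, F = 4; chi = V - E + F = 2
Gauss-Bonnet: total defect = 2*pi*chi = 4*pi; visible defects sum to 3*pi


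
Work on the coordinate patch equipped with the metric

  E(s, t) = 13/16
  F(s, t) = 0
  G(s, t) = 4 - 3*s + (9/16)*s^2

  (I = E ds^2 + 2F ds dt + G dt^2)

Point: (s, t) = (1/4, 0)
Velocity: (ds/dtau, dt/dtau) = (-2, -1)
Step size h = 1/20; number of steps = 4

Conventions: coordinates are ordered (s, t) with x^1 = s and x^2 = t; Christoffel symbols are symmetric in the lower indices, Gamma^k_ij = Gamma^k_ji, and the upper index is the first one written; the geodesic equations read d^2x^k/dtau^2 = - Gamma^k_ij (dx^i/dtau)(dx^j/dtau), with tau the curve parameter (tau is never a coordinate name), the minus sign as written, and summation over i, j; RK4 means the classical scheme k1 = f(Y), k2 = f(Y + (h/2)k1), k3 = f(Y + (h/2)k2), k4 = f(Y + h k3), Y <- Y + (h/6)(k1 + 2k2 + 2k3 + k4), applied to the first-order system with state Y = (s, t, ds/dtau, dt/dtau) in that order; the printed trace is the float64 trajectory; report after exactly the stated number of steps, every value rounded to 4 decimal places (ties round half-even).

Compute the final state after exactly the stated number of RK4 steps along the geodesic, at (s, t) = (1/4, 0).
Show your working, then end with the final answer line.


f(Y) = (ds/dtau, dt/dtau, -Gamma^s_ij Y'^i Y'^j, -Gamma^t_ij Y'^i Y'^j) with the Gammas evaluated at the stage position; h = 0.050000; intermediate values shown to 6 dp
step 0: s = 0.2500, t = 0.0000, ds/dtau = -2.0000, dt/dtau = -1.0000
step 1:
  k1: at (s, t) = (0.250000, 0.000000), (ds/dtau, dt/dtau) = (-2.000000, -1.000000); Gamma_sss = 0.000000, Gamma_sst = 0.000000, Gamma_stt = 1.673077, Gamma_tss = 0.000000, Gamma_tst = -0.413793, Gamma_ttt = 0.000000; k1 = (-2.000000, -1.000000, -1.673077, 1.655172)
  k2: at (s, t) = (0.200000, -0.025000), (ds/dtau, dt/dtau) = (-2.041827, -0.958621); Gamma_sss = 0.000000, Gamma_sst = 0.000000, Gamma_stt = 1.707692, Gamma_tss = 0.000000, Gamma_tst = -0.405405, Gamma_ttt = 0.000000; k2 = (-2.041827, -0.958621, -1.569290, 1.587030)
  k3: at (s, t) = (0.198954, -0.023966), (ds/dtau, dt/dtau) = (-2.039232, -0.960324); Gamma_sss = 0.000000, Gamma_sst = 0.000000, Gamma_stt = 1.708416, Gamma_tss = 0.000000, Gamma_tst = -0.405234, Gamma_ttt = 0.000000; k3 = (-2.039232, -0.960324, -1.575540, 1.587158)
  k4: at (s, t) = (0.148038, -0.048016), (ds/dtau, dt/dtau) = (-2.078777, -0.920642); Gamma_sss = 0.000000, Gamma_sst = 0.000000, Gamma_stt = 1.743666, Gamma_tss = 0.000000, Gamma_tst = -0.397042, Gamma_ttt = 0.000000; k4 = (-2.078777, -0.920642, -1.477900, 1.519724)
  Y <- Y + (h/6)(k1 + 2k2 + 2k3 + k4): s = 0.1480, t = -0.0480, ds/dtau = -2.0787, dt/dtau = -0.9206
step 2:
  k1: at (s, t) = (0.147993, -0.047988), (ds/dtau, dt/dtau) = (-2.078672, -0.920639); Gamma_sss = 0.000000, Gamma_sst = 0.000000, Gamma_stt = 1.743697, Gamma_tss = 0.000000, Gamma_tst = -0.397034, Gamma_ttt = 0.000000; k1 = (-2.078672, -0.920639, -1.477918, 1.519615)
  k2: at (s, t) = (0.096026, -0.071004), (ds/dtau, dt/dtau) = (-2.115620, -0.882649); Gamma_sss = 0.000000, Gamma_sst = 0.000000, Gamma_stt = 1.779674, Gamma_tss = 0.000000, Gamma_tst = -0.389008, Gamma_ttt = 0.000000; k2 = (-2.115620, -0.882649, -1.386490, 1.452828)
  k3: at (s, t) = (0.095102, -0.070054), (ds/dtau, dt/dtau) = (-2.113334, -0.884319); Gamma_sss = 0.000000, Gamma_sst = 0.000000, Gamma_stt = 1.780314, Gamma_tss = 0.000000, Gamma_tst = -0.388868, Gamma_ttt = 0.000000; k3 = (-2.113334, -0.884319, -1.392240, 1.453482)
  k4: at (s, t) = (0.042326, -0.092204), (ds/dtau, dt/dtau) = (-2.148284, -0.847965); Gamma_sss = 0.000000, Gamma_sst = 0.000000, Gamma_stt = 1.816851, Gamma_tss = 0.000000, Gamma_tst = -0.381048, Gamma_ttt = 0.000000; k4 = (-2.148284, -0.847965, -1.306398, 1.388288)
  Y <- Y + (h/6)(k1 + 2k2 + 2k3 + k4): s = 0.0423, t = -0.0922, ds/dtau = -2.1482, dt/dtau = -0.8480
step 3:
  k1: at (s, t) = (0.042285, -0.092176), (ds/dtau, dt/dtau) = (-2.148187, -0.847968); Gamma_sss = 0.000000, Gamma_sst = 0.000000, Gamma_stt = 1.816879, Gamma_tss = 0.000000, Gamma_tst = -0.381042, Gamma_ttt = 0.000000; k1 = (-2.148187, -0.847968, -1.306428, 1.388209)
  k2: at (s, t) = (-0.011419, -0.113375), (ds/dtau, dt/dtau) = (-2.180847, -0.813263); Gamma_sss = 0.000000, Gamma_sst = 0.000000, Gamma_stt = 1.854060, Gamma_tss = 0.000000, Gamma_tst = -0.373401, Gamma_ttt = 0.000000; k2 = (-2.180847, -0.813263, -1.226269, 1.324530)
  k3: at (s, t) = (-0.012236, -0.112507), (ds/dtau, dt/dtau) = (-2.178844, -0.814855); Gamma_sss = 0.000000, Gamma_sst = 0.000000, Gamma_stt = 1.854625, Gamma_tss = 0.000000, Gamma_tst = -0.373287, Gamma_ttt = 0.000000; k3 = (-2.178844, -0.814855, -1.231450, 1.325499)
  k4: at (s, t) = (-0.066657, -0.132918), (ds/dtau, dt/dtau) = (-2.209759, -0.781693); Gamma_sss = 0.000000, Gamma_sst = 0.000000, Gamma_stt = 1.892301, Gamma_tss = 0.000000, Gamma_tst = -0.365855, Gamma_ttt = 0.000000; k4 = (-2.209759, -0.781693, -1.156280, 1.263922)
  Y <- Y + (h/6)(k1 + 2k2 + 2k3 + k4): s = -0.0667, t = -0.1329, ds/dtau = -2.2097, dt/dtau = -0.7817
step 4:
  k1: at (s, t) = (-0.066692, -0.132891), (ds/dtau, dt/dtau) = (-2.209671, -0.781700); Gamma_sss = 0.000000, Gamma_sst = 0.000000, Gamma_stt = 1.892326, Gamma_tss = 0.000000, Gamma_tst = -0.365850, Gamma_ttt = 0.000000; k1 = (-2.209671, -0.781700, -1.156315, 1.263866)
  k2: at (s, t) = (-0.121934, -0.152434), (ds/dtau, dt/dtau) = (-2.238579, -0.750103); Gamma_sss = 0.000000, Gamma_sst = 0.000000, Gamma_stt = 1.930570, Gamma_tss = 0.000000, Gamma_tst = -0.358603, Gamma_ttt = 0.000000; k2 = (-2.238579, -0.750103, -1.086245, 1.204307)
  k3: at (s, t) = (-0.122657, -0.151644), (ds/dtau, dt/dtau) = (-2.236827, -0.751592); Gamma_sss = 0.000000, Gamma_sst = 0.000000, Gamma_stt = 1.931070, Gamma_tss = 0.000000, Gamma_tst = -0.358510, Gamma_ttt = 0.000000; k3 = (-2.236827, -0.751592, -1.090845, 1.205441)
  k4: at (s, t) = (-0.178534, -0.170471), (ds/dtau, dt/dtau) = (-2.264214, -0.721428); Gamma_sss = 0.000000, Gamma_sst = 0.000000, Gamma_stt = 1.969754, Gamma_tss = 0.000000, Gamma_tst = -0.351469, Gamma_ttt = 0.000000; k4 = (-2.264214, -0.721428, -1.025175, 1.148226)
  Y <- Y + (h/6)(k1 + 2k2 + 2k3 + k4): s = -0.1786, t = -0.1704, ds/dtau = -2.2641, dt/dtau = -0.7214

Answer: s = -0.1786, t = -0.1704, ds/dtau = -2.2641, dt/dtau = -0.7214


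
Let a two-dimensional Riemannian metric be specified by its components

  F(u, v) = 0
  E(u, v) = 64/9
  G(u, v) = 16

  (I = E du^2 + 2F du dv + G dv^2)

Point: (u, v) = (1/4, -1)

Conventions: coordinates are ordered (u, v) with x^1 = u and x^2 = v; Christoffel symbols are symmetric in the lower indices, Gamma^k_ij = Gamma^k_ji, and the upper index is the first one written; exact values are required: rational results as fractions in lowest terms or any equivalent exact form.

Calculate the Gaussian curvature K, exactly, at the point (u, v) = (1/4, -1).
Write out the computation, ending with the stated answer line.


E = 64/9, F = 0, G = 16, EG - F^2 = 1024/9 at the point
E_u = 0, E_v = 0, F_u = 0, F_v = 0, G_u = 0, G_v = 0
E_vv = 0, F_uv = 0, G_uu = 0
K follows from Brioschi's formula, (det M1 - det M2)/(EG - F^2)^2.
M1 = [[-E_vv/2 + F_uv - G_uu/2, E_u/2, F_u - E_v/2], [F_v - G_u/2, E, F], [G_v/2, F, G]] = [[0, 0, 0], [0, 64/9, 0], [0, 0, 16]]; det M1 = 0
M2 = [[0, E_v/2, G_u/2], [E_v/2, E, F], [G_u/2, F, G]] = [[0, 0, 0], [0, 64/9, 0], [0, 0, 16]]; det M2 = 0
det M1 - det M2 = 0; K = 0 / (1024/9)^2 = 0

Answer: K = 0


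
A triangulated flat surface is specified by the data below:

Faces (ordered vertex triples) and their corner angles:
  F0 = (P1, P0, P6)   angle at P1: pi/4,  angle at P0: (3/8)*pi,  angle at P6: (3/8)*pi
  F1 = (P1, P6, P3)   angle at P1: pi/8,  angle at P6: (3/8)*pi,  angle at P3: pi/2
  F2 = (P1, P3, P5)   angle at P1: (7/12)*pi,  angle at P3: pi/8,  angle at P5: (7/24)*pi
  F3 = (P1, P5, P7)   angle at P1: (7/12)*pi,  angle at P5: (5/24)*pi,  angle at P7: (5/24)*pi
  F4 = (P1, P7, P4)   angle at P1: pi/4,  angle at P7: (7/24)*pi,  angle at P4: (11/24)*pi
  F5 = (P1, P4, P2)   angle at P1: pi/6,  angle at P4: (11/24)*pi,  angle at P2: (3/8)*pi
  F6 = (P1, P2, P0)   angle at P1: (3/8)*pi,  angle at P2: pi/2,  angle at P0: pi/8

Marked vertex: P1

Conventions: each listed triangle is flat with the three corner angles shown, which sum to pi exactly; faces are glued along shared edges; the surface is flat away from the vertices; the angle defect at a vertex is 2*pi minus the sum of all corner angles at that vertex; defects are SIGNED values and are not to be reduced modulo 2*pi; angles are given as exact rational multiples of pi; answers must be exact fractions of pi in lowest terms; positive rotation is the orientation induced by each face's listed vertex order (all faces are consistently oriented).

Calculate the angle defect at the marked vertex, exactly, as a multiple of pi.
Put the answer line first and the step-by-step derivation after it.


Answer: defect(P1) = -pi/3

Sum of corner angles at P1: (7/3)*pi
defect = 2*pi - (7/3)*pi


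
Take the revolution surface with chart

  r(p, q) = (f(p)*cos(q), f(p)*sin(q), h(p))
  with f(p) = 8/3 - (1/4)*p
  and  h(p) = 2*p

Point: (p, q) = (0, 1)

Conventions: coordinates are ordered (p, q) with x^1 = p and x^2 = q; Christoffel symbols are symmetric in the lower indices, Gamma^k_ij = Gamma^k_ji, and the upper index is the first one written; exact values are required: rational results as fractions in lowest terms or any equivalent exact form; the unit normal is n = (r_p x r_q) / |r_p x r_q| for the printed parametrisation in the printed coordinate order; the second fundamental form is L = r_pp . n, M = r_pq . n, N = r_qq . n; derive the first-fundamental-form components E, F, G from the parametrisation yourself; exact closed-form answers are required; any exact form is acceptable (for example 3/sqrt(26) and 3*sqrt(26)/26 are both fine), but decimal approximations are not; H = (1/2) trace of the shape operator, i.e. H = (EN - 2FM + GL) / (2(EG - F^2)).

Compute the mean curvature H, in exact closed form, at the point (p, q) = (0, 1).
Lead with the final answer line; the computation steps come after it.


Answer: H = 3*sqrt(65)/130

f = 8/3, f' = -1/4, f'' = 0, h' = 2, h'' = 0
E = 65/16, F = 0, G = 64/9; answer radicand W^2 = 65/16
unnormalised second-form numerators: l = 0, m = 0, n = 16/3; L = l/sqrt(65/16), and similarly M = m/sqrt(W^2), N = n/sqrt(W^2)
H = (E*n - 2*F*m + G*l) / (2*(EG - F^2)*sqrt(W^2)); E*n - 2*F*m + G*l = 65/3, EG - F^2 = 260/9, so H = (3/8)/sqrt(65/16)


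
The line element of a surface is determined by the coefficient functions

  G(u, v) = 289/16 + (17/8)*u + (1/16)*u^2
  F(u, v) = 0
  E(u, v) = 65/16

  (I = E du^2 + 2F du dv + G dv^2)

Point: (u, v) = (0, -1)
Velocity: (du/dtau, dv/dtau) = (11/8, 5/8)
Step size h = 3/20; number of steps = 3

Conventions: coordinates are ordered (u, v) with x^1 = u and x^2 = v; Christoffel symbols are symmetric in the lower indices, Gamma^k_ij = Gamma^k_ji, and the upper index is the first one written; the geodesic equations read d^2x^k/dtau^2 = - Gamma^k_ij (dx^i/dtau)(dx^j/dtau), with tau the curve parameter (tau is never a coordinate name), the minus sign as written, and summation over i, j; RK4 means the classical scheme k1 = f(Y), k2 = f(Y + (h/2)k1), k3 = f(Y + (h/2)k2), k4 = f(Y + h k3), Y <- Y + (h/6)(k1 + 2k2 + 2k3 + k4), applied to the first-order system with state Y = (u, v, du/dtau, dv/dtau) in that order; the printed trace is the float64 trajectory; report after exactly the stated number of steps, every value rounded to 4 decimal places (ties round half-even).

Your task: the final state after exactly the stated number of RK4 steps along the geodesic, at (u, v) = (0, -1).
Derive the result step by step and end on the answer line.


f(Y) = (du/dtau, dv/dtau, -Gamma^u_ij Y'^i Y'^j, -Gamma^v_ij Y'^i Y'^j) with the Gammas evaluated at the stage position; h = 0.150000; intermediate values shown to 6 dp
step 0: u = 0.0000, v = -1.0000, du/dtau = 1.3750, dv/dtau = 0.6250
step 1:
  k1: at (u, v) = (0.000000, -1.000000), (du/dtau, dv/dtau) = (1.375000, 0.625000); Gamma_uuu = 0.000000, Gamma_uuv = 0.000000, Gamma_uvv = -0.261538, Gamma_vuu = 0.000000, Gamma_vuv = 0.058824, Gamma_vvv = 0.000000; k1 = (1.375000, 0.625000, 0.102163, -0.101103)
  k2: at (u, v) = (0.103125, -0.953125), (du/dtau, dv/dtau) = (1.382662, 0.617417); Gamma_uuu = 0.000000, Gamma_uuv = 0.000000, Gamma_uvv = -0.263125, Gamma_vuu = 0.000000, Gamma_vuv = 0.058469, Gamma_vvv = 0.000000; k2 = (1.382662, 0.617417, 0.100304, -0.099827)
  k3: at (u, v) = (0.103700, -0.953694), (du/dtau, dv/dtau) = (1.382523, 0.617513); Gamma_uuu = 0.000000, Gamma_uuv = 0.000000, Gamma_uvv = -0.263134, Gamma_vuu = 0.000000, Gamma_vuv = 0.058467, Gamma_vvv = 0.000000; k3 = (1.382523, 0.617513, 0.100339, -0.099829)
  k4: at (u, v) = (0.207378, -0.907373), (du/dtau, dv/dtau) = (1.390051, 0.610026); Gamma_uuu = 0.000000, Gamma_uuv = 0.000000, Gamma_uvv = -0.264729, Gamma_vuu = 0.000000, Gamma_vuv = 0.058115, Gamma_vvv = 0.000000; k4 = (1.390051, 0.610026, 0.098514, -0.098558)
  Y <- Y + (h/6)(k1 + 2k2 + 2k3 + k4): u = 0.2074, v = -0.9074, du/dtau = 1.3900, dv/dtau = 0.6100
step 2:
  k1: at (u, v) = (0.207386, -0.907378), (du/dtau, dv/dtau) = (1.390049, 0.610026); Gamma_uuu = 0.000000, Gamma_uuv = 0.000000, Gamma_uvv = -0.264729, Gamma_vuu = 0.000000, Gamma_vuv = 0.058115, Gamma_vvv = 0.000000; k1 = (1.390049, 0.610026, 0.098514, -0.098558)
  k2: at (u, v) = (0.311639, -0.861626), (du/dtau, dv/dtau) = (1.397438, 0.602634); Gamma_uuu = 0.000000, Gamma_uuv = 0.000000, Gamma_uvv = -0.266333, Gamma_vuu = 0.000000, Gamma_vuv = 0.057765, Gamma_vvv = 0.000000; k2 = (1.397438, 0.602634, 0.096723, -0.097292)
  k3: at (u, v) = (0.312193, -0.862180), (du/dtau, dv/dtau) = (1.397303, 0.602729); Gamma_uuu = 0.000000, Gamma_uuv = 0.000000, Gamma_uvv = -0.266341, Gamma_vuu = 0.000000, Gamma_vuv = 0.057763, Gamma_vvv = 0.000000; k3 = (1.397303, 0.602729, 0.096757, -0.097295)
  k4: at (u, v) = (0.416981, -0.816969), (du/dtau, dv/dtau) = (1.404563, 0.595431); Gamma_uuu = 0.000000, Gamma_uuv = 0.000000, Gamma_uvv = -0.267954, Gamma_vuu = 0.000000, Gamma_vuv = 0.057415, Gamma_vvv = 0.000000; k4 = (1.404563, 0.595431, 0.095000, -0.096035)
  Y <- Y + (h/6)(k1 + 2k2 + 2k3 + k4): u = 0.4170, v = -0.8170, du/dtau = 1.4046, dv/dtau = 0.5954
step 3:
  k1: at (u, v) = (0.416988, -0.816973), (du/dtau, dv/dtau) = (1.404561, 0.595431); Gamma_uuu = 0.000000, Gamma_uuv = 0.000000, Gamma_uvv = -0.267954, Gamma_vuu = 0.000000, Gamma_vuv = 0.057415, Gamma_vvv = 0.000000; k1 = (1.404561, 0.595431, 0.095000, -0.096035)
  k2: at (u, v) = (0.522330, -0.772316), (du/dtau, dv/dtau) = (1.411686, 0.588229); Gamma_uuu = 0.000000, Gamma_uuv = 0.000000, Gamma_uvv = -0.269574, Gamma_vuu = 0.000000, Gamma_vuv = 0.057070, Gamma_vvv = 0.000000; k2 = (1.411686, 0.588229, 0.093276, -0.094781)
  k3: at (u, v) = (0.522864, -0.772856), (du/dtau, dv/dtau) = (1.411557, 0.588323); Gamma_uuu = 0.000000, Gamma_uuv = 0.000000, Gamma_uvv = -0.269583, Gamma_vuu = 0.000000, Gamma_vuv = 0.057068, Gamma_vvv = 0.000000; k3 = (1.411557, 0.588323, 0.093309, -0.094785)
  k4: at (u, v) = (0.628721, -0.728725), (du/dtau, dv/dtau) = (1.418557, 0.581214); Gamma_uuu = 0.000000, Gamma_uuv = 0.000000, Gamma_uvv = -0.271211, Gamma_vuu = 0.000000, Gamma_vuv = 0.056726, Gamma_vvv = 0.000000; k4 = (1.418557, 0.581214, 0.091618, -0.093539)
  Y <- Y + (h/6)(k1 + 2k2 + 2k3 + k4): u = 0.6287, v = -0.7287, du/dtau = 1.4186, dv/dtau = 0.5812

Answer: u = 0.6287, v = -0.7287, du/dtau = 1.4186, dv/dtau = 0.5812


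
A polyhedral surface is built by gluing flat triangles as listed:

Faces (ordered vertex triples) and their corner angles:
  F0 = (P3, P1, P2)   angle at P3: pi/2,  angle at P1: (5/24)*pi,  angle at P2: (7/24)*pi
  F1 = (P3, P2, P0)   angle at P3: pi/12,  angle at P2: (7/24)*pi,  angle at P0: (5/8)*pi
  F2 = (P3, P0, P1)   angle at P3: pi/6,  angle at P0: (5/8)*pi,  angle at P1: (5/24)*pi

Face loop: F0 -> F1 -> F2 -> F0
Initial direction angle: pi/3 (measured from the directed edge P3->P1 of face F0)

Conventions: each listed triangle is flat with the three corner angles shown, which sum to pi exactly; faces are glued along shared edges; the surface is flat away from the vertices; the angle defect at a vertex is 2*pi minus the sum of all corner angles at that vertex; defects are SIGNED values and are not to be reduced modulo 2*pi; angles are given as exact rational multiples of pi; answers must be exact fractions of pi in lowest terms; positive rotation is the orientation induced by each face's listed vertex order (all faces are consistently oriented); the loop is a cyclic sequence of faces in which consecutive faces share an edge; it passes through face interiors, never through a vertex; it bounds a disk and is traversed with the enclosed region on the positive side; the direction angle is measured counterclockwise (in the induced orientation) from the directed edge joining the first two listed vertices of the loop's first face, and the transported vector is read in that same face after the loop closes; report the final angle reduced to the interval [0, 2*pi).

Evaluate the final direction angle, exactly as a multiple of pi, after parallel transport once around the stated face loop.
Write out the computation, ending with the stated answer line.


enclosed vertex P3: corner angles sum to (3/4)*pi, defect = 2*pi - (3/4)*pi = (5/4)*pi
transport around the loop rotates by the sum of enclosed defects; add to the initial angle mod 2*pi
final angle = pi/3 + (5/4)*pi = (19/12)*pi (mod 2*pi)

Answer: final direction angle = (19/12)*pi


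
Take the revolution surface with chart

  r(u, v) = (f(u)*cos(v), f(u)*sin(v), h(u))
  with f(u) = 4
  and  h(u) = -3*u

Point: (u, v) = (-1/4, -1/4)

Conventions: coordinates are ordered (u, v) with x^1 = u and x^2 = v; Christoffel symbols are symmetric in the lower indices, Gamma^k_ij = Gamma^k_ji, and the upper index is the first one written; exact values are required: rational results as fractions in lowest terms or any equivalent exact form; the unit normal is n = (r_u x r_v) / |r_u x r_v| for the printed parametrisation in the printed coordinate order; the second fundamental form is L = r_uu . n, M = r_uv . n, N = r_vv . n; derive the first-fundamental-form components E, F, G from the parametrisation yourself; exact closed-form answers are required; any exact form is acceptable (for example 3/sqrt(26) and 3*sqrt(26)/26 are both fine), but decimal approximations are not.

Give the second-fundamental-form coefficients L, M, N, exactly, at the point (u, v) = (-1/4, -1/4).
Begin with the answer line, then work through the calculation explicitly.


Answer: L = 0, M = 0, N = -4

f = 4, f' = 0, f'' = 0, h' = -3, h'' = 0
E = 9, F = 0, G = 16; answer radicand W^2 = 9
unnormalised second-form numerators: l = 0, m = 0, n = -12; L = l/sqrt(9), and similarly M = m/sqrt(W^2), N = n/sqrt(W^2)


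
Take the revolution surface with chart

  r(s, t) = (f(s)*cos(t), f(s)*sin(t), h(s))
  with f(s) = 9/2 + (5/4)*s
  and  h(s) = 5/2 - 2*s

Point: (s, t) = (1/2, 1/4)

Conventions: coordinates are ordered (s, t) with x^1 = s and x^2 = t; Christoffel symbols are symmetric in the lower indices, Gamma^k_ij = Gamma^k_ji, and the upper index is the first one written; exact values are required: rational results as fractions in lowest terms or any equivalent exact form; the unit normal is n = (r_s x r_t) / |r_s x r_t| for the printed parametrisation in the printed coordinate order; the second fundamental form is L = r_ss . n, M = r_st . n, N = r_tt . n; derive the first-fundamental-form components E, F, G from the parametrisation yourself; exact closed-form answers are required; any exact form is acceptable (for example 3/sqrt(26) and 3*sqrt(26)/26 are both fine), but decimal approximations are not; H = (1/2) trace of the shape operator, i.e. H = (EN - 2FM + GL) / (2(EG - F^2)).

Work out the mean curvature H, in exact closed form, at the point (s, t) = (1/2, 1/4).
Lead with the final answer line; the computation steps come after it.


Answer: H = -32*sqrt(89)/3649

f = 41/8, f' = 5/4, f'' = 0, h' = -2, h'' = 0
E = 89/16, F = 0, G = 1681/64; answer radicand W^2 = 89/16
unnormalised second-form numerators: l = 0, m = 0, n = -41/4; L = l/sqrt(89/16), and similarly M = m/sqrt(W^2), N = n/sqrt(W^2)
H = (E*n - 2*F*m + G*l) / (2*(EG - F^2)*sqrt(W^2)); E*n - 2*F*m + G*l = -3649/64, EG - F^2 = 149609/1024, so H = (-8/41)/sqrt(89/16)
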